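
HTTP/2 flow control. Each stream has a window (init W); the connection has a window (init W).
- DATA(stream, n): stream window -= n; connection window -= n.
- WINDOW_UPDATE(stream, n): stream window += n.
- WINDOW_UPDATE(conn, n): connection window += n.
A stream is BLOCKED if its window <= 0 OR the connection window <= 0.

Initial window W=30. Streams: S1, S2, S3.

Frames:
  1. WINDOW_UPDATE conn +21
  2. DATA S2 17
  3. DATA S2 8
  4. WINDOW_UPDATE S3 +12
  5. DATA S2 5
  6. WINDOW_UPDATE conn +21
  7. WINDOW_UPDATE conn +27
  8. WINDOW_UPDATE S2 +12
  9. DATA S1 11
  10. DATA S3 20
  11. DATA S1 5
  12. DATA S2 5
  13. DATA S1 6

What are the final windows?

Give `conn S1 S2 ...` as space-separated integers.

Answer: 22 8 7 22

Derivation:
Op 1: conn=51 S1=30 S2=30 S3=30 blocked=[]
Op 2: conn=34 S1=30 S2=13 S3=30 blocked=[]
Op 3: conn=26 S1=30 S2=5 S3=30 blocked=[]
Op 4: conn=26 S1=30 S2=5 S3=42 blocked=[]
Op 5: conn=21 S1=30 S2=0 S3=42 blocked=[2]
Op 6: conn=42 S1=30 S2=0 S3=42 blocked=[2]
Op 7: conn=69 S1=30 S2=0 S3=42 blocked=[2]
Op 8: conn=69 S1=30 S2=12 S3=42 blocked=[]
Op 9: conn=58 S1=19 S2=12 S3=42 blocked=[]
Op 10: conn=38 S1=19 S2=12 S3=22 blocked=[]
Op 11: conn=33 S1=14 S2=12 S3=22 blocked=[]
Op 12: conn=28 S1=14 S2=7 S3=22 blocked=[]
Op 13: conn=22 S1=8 S2=7 S3=22 blocked=[]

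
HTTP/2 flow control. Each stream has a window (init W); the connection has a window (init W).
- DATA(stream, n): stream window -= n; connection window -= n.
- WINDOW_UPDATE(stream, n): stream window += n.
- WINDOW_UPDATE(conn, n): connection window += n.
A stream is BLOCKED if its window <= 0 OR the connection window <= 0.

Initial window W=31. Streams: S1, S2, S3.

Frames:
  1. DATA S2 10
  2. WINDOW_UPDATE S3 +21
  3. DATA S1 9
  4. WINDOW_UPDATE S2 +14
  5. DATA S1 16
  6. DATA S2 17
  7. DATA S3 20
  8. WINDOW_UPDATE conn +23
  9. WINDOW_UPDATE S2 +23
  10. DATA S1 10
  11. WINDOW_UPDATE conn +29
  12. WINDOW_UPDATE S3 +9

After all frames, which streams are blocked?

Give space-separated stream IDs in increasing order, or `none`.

Op 1: conn=21 S1=31 S2=21 S3=31 blocked=[]
Op 2: conn=21 S1=31 S2=21 S3=52 blocked=[]
Op 3: conn=12 S1=22 S2=21 S3=52 blocked=[]
Op 4: conn=12 S1=22 S2=35 S3=52 blocked=[]
Op 5: conn=-4 S1=6 S2=35 S3=52 blocked=[1, 2, 3]
Op 6: conn=-21 S1=6 S2=18 S3=52 blocked=[1, 2, 3]
Op 7: conn=-41 S1=6 S2=18 S3=32 blocked=[1, 2, 3]
Op 8: conn=-18 S1=6 S2=18 S3=32 blocked=[1, 2, 3]
Op 9: conn=-18 S1=6 S2=41 S3=32 blocked=[1, 2, 3]
Op 10: conn=-28 S1=-4 S2=41 S3=32 blocked=[1, 2, 3]
Op 11: conn=1 S1=-4 S2=41 S3=32 blocked=[1]
Op 12: conn=1 S1=-4 S2=41 S3=41 blocked=[1]

Answer: S1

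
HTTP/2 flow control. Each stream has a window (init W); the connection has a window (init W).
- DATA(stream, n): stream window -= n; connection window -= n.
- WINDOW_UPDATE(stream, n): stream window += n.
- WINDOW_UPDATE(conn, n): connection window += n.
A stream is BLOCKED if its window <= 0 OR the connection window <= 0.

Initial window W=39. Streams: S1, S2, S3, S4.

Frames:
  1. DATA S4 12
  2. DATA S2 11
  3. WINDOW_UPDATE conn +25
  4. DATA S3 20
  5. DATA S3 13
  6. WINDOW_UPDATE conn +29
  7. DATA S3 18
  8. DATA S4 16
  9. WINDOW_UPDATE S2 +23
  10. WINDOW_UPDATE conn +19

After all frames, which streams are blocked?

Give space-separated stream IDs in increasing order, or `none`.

Op 1: conn=27 S1=39 S2=39 S3=39 S4=27 blocked=[]
Op 2: conn=16 S1=39 S2=28 S3=39 S4=27 blocked=[]
Op 3: conn=41 S1=39 S2=28 S3=39 S4=27 blocked=[]
Op 4: conn=21 S1=39 S2=28 S3=19 S4=27 blocked=[]
Op 5: conn=8 S1=39 S2=28 S3=6 S4=27 blocked=[]
Op 6: conn=37 S1=39 S2=28 S3=6 S4=27 blocked=[]
Op 7: conn=19 S1=39 S2=28 S3=-12 S4=27 blocked=[3]
Op 8: conn=3 S1=39 S2=28 S3=-12 S4=11 blocked=[3]
Op 9: conn=3 S1=39 S2=51 S3=-12 S4=11 blocked=[3]
Op 10: conn=22 S1=39 S2=51 S3=-12 S4=11 blocked=[3]

Answer: S3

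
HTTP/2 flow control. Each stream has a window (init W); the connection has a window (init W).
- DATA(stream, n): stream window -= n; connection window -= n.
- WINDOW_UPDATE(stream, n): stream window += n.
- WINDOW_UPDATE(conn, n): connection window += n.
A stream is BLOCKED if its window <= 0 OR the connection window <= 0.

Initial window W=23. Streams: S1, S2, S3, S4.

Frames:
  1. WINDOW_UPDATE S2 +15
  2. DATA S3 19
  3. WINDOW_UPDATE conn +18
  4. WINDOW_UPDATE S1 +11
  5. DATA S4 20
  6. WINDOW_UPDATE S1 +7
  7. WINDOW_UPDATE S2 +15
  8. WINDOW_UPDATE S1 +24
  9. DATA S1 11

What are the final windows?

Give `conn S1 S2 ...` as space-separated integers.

Op 1: conn=23 S1=23 S2=38 S3=23 S4=23 blocked=[]
Op 2: conn=4 S1=23 S2=38 S3=4 S4=23 blocked=[]
Op 3: conn=22 S1=23 S2=38 S3=4 S4=23 blocked=[]
Op 4: conn=22 S1=34 S2=38 S3=4 S4=23 blocked=[]
Op 5: conn=2 S1=34 S2=38 S3=4 S4=3 blocked=[]
Op 6: conn=2 S1=41 S2=38 S3=4 S4=3 blocked=[]
Op 7: conn=2 S1=41 S2=53 S3=4 S4=3 blocked=[]
Op 8: conn=2 S1=65 S2=53 S3=4 S4=3 blocked=[]
Op 9: conn=-9 S1=54 S2=53 S3=4 S4=3 blocked=[1, 2, 3, 4]

Answer: -9 54 53 4 3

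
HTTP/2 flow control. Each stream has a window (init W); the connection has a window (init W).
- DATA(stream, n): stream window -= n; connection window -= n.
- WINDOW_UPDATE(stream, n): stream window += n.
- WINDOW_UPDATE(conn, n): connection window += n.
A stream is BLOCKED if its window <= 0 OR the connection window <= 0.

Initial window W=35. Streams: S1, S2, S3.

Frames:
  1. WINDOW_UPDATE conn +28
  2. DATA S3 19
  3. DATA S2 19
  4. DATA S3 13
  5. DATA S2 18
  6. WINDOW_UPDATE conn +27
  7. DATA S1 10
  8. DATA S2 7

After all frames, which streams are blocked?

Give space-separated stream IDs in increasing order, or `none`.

Answer: S2

Derivation:
Op 1: conn=63 S1=35 S2=35 S3=35 blocked=[]
Op 2: conn=44 S1=35 S2=35 S3=16 blocked=[]
Op 3: conn=25 S1=35 S2=16 S3=16 blocked=[]
Op 4: conn=12 S1=35 S2=16 S3=3 blocked=[]
Op 5: conn=-6 S1=35 S2=-2 S3=3 blocked=[1, 2, 3]
Op 6: conn=21 S1=35 S2=-2 S3=3 blocked=[2]
Op 7: conn=11 S1=25 S2=-2 S3=3 blocked=[2]
Op 8: conn=4 S1=25 S2=-9 S3=3 blocked=[2]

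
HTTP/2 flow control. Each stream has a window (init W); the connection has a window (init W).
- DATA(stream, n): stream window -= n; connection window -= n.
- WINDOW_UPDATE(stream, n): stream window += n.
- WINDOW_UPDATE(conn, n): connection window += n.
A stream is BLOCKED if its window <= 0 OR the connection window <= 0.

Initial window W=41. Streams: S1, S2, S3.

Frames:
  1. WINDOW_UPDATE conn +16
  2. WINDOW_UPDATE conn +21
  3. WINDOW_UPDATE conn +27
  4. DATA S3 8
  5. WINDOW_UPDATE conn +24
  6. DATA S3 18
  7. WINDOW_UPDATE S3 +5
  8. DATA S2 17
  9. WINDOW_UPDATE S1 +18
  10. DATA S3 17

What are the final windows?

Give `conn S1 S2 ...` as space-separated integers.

Op 1: conn=57 S1=41 S2=41 S3=41 blocked=[]
Op 2: conn=78 S1=41 S2=41 S3=41 blocked=[]
Op 3: conn=105 S1=41 S2=41 S3=41 blocked=[]
Op 4: conn=97 S1=41 S2=41 S3=33 blocked=[]
Op 5: conn=121 S1=41 S2=41 S3=33 blocked=[]
Op 6: conn=103 S1=41 S2=41 S3=15 blocked=[]
Op 7: conn=103 S1=41 S2=41 S3=20 blocked=[]
Op 8: conn=86 S1=41 S2=24 S3=20 blocked=[]
Op 9: conn=86 S1=59 S2=24 S3=20 blocked=[]
Op 10: conn=69 S1=59 S2=24 S3=3 blocked=[]

Answer: 69 59 24 3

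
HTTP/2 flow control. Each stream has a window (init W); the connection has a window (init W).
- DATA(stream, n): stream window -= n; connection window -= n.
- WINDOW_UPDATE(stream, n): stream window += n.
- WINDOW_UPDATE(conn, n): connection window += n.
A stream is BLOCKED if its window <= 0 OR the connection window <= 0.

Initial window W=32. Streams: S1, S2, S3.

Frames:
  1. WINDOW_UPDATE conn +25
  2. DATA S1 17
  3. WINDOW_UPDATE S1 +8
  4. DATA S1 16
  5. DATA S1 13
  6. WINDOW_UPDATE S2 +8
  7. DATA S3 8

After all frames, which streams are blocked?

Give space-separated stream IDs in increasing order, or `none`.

Op 1: conn=57 S1=32 S2=32 S3=32 blocked=[]
Op 2: conn=40 S1=15 S2=32 S3=32 blocked=[]
Op 3: conn=40 S1=23 S2=32 S3=32 blocked=[]
Op 4: conn=24 S1=7 S2=32 S3=32 blocked=[]
Op 5: conn=11 S1=-6 S2=32 S3=32 blocked=[1]
Op 6: conn=11 S1=-6 S2=40 S3=32 blocked=[1]
Op 7: conn=3 S1=-6 S2=40 S3=24 blocked=[1]

Answer: S1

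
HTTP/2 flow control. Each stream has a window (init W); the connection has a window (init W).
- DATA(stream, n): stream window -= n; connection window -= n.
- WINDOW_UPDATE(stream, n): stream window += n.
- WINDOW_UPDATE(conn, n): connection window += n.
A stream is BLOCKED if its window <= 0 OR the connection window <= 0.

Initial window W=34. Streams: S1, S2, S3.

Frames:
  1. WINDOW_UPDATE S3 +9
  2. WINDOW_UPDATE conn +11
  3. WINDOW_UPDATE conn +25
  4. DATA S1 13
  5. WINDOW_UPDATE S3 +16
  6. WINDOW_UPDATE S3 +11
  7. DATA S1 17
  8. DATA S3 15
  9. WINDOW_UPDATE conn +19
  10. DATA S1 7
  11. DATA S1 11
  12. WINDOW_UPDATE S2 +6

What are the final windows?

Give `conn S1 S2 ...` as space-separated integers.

Op 1: conn=34 S1=34 S2=34 S3=43 blocked=[]
Op 2: conn=45 S1=34 S2=34 S3=43 blocked=[]
Op 3: conn=70 S1=34 S2=34 S3=43 blocked=[]
Op 4: conn=57 S1=21 S2=34 S3=43 blocked=[]
Op 5: conn=57 S1=21 S2=34 S3=59 blocked=[]
Op 6: conn=57 S1=21 S2=34 S3=70 blocked=[]
Op 7: conn=40 S1=4 S2=34 S3=70 blocked=[]
Op 8: conn=25 S1=4 S2=34 S3=55 blocked=[]
Op 9: conn=44 S1=4 S2=34 S3=55 blocked=[]
Op 10: conn=37 S1=-3 S2=34 S3=55 blocked=[1]
Op 11: conn=26 S1=-14 S2=34 S3=55 blocked=[1]
Op 12: conn=26 S1=-14 S2=40 S3=55 blocked=[1]

Answer: 26 -14 40 55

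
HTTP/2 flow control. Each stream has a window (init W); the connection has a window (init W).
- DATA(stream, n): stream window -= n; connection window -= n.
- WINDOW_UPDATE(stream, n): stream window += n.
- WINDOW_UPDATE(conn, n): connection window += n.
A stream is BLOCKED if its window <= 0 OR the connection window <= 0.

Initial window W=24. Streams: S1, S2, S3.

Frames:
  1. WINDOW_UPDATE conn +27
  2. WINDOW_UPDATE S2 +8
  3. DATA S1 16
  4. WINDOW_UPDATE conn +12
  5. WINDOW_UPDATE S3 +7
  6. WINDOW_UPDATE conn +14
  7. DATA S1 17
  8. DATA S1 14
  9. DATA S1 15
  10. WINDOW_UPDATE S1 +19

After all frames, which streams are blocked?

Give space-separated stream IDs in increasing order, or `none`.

Answer: S1

Derivation:
Op 1: conn=51 S1=24 S2=24 S3=24 blocked=[]
Op 2: conn=51 S1=24 S2=32 S3=24 blocked=[]
Op 3: conn=35 S1=8 S2=32 S3=24 blocked=[]
Op 4: conn=47 S1=8 S2=32 S3=24 blocked=[]
Op 5: conn=47 S1=8 S2=32 S3=31 blocked=[]
Op 6: conn=61 S1=8 S2=32 S3=31 blocked=[]
Op 7: conn=44 S1=-9 S2=32 S3=31 blocked=[1]
Op 8: conn=30 S1=-23 S2=32 S3=31 blocked=[1]
Op 9: conn=15 S1=-38 S2=32 S3=31 blocked=[1]
Op 10: conn=15 S1=-19 S2=32 S3=31 blocked=[1]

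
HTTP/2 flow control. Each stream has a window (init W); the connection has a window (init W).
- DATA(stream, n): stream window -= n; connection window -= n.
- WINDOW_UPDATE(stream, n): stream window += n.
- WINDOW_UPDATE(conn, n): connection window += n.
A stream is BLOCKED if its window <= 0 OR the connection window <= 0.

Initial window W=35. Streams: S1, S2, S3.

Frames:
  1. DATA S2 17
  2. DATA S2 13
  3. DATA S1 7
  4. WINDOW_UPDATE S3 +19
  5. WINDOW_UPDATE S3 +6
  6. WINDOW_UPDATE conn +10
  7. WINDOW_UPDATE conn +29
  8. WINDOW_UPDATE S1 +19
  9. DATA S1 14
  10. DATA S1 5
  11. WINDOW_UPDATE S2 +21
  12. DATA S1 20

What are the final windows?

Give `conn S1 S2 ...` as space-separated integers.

Op 1: conn=18 S1=35 S2=18 S3=35 blocked=[]
Op 2: conn=5 S1=35 S2=5 S3=35 blocked=[]
Op 3: conn=-2 S1=28 S2=5 S3=35 blocked=[1, 2, 3]
Op 4: conn=-2 S1=28 S2=5 S3=54 blocked=[1, 2, 3]
Op 5: conn=-2 S1=28 S2=5 S3=60 blocked=[1, 2, 3]
Op 6: conn=8 S1=28 S2=5 S3=60 blocked=[]
Op 7: conn=37 S1=28 S2=5 S3=60 blocked=[]
Op 8: conn=37 S1=47 S2=5 S3=60 blocked=[]
Op 9: conn=23 S1=33 S2=5 S3=60 blocked=[]
Op 10: conn=18 S1=28 S2=5 S3=60 blocked=[]
Op 11: conn=18 S1=28 S2=26 S3=60 blocked=[]
Op 12: conn=-2 S1=8 S2=26 S3=60 blocked=[1, 2, 3]

Answer: -2 8 26 60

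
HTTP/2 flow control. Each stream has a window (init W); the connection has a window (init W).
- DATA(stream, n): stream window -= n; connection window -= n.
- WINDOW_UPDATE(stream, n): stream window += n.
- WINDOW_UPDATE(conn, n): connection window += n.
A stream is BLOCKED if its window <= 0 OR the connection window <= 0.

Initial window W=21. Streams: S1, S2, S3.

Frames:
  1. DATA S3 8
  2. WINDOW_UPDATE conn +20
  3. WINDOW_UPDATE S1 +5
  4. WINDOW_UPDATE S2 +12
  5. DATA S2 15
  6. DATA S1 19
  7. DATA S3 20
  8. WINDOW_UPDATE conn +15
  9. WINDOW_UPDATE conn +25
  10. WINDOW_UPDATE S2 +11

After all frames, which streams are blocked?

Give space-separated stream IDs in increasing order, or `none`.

Op 1: conn=13 S1=21 S2=21 S3=13 blocked=[]
Op 2: conn=33 S1=21 S2=21 S3=13 blocked=[]
Op 3: conn=33 S1=26 S2=21 S3=13 blocked=[]
Op 4: conn=33 S1=26 S2=33 S3=13 blocked=[]
Op 5: conn=18 S1=26 S2=18 S3=13 blocked=[]
Op 6: conn=-1 S1=7 S2=18 S3=13 blocked=[1, 2, 3]
Op 7: conn=-21 S1=7 S2=18 S3=-7 blocked=[1, 2, 3]
Op 8: conn=-6 S1=7 S2=18 S3=-7 blocked=[1, 2, 3]
Op 9: conn=19 S1=7 S2=18 S3=-7 blocked=[3]
Op 10: conn=19 S1=7 S2=29 S3=-7 blocked=[3]

Answer: S3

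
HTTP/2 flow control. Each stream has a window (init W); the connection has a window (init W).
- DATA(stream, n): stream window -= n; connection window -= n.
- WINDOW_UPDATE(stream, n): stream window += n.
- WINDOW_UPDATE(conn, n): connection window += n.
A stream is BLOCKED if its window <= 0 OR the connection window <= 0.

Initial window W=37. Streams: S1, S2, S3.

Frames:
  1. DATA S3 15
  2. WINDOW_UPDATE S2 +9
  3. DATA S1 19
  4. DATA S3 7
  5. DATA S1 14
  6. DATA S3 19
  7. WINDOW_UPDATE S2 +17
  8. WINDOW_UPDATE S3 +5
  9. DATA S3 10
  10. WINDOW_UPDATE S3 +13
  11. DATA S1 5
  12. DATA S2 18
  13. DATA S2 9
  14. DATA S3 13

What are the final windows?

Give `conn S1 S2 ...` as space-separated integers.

Op 1: conn=22 S1=37 S2=37 S3=22 blocked=[]
Op 2: conn=22 S1=37 S2=46 S3=22 blocked=[]
Op 3: conn=3 S1=18 S2=46 S3=22 blocked=[]
Op 4: conn=-4 S1=18 S2=46 S3=15 blocked=[1, 2, 3]
Op 5: conn=-18 S1=4 S2=46 S3=15 blocked=[1, 2, 3]
Op 6: conn=-37 S1=4 S2=46 S3=-4 blocked=[1, 2, 3]
Op 7: conn=-37 S1=4 S2=63 S3=-4 blocked=[1, 2, 3]
Op 8: conn=-37 S1=4 S2=63 S3=1 blocked=[1, 2, 3]
Op 9: conn=-47 S1=4 S2=63 S3=-9 blocked=[1, 2, 3]
Op 10: conn=-47 S1=4 S2=63 S3=4 blocked=[1, 2, 3]
Op 11: conn=-52 S1=-1 S2=63 S3=4 blocked=[1, 2, 3]
Op 12: conn=-70 S1=-1 S2=45 S3=4 blocked=[1, 2, 3]
Op 13: conn=-79 S1=-1 S2=36 S3=4 blocked=[1, 2, 3]
Op 14: conn=-92 S1=-1 S2=36 S3=-9 blocked=[1, 2, 3]

Answer: -92 -1 36 -9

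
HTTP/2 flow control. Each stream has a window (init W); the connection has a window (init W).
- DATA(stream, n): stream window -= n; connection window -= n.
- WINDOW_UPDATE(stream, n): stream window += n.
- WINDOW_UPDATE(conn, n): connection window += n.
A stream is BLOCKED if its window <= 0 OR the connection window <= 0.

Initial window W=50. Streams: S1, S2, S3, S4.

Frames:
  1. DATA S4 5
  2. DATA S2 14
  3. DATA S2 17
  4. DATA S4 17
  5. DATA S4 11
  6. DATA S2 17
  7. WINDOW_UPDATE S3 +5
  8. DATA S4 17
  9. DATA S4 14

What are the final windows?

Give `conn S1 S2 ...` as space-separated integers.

Answer: -62 50 2 55 -14

Derivation:
Op 1: conn=45 S1=50 S2=50 S3=50 S4=45 blocked=[]
Op 2: conn=31 S1=50 S2=36 S3=50 S4=45 blocked=[]
Op 3: conn=14 S1=50 S2=19 S3=50 S4=45 blocked=[]
Op 4: conn=-3 S1=50 S2=19 S3=50 S4=28 blocked=[1, 2, 3, 4]
Op 5: conn=-14 S1=50 S2=19 S3=50 S4=17 blocked=[1, 2, 3, 4]
Op 6: conn=-31 S1=50 S2=2 S3=50 S4=17 blocked=[1, 2, 3, 4]
Op 7: conn=-31 S1=50 S2=2 S3=55 S4=17 blocked=[1, 2, 3, 4]
Op 8: conn=-48 S1=50 S2=2 S3=55 S4=0 blocked=[1, 2, 3, 4]
Op 9: conn=-62 S1=50 S2=2 S3=55 S4=-14 blocked=[1, 2, 3, 4]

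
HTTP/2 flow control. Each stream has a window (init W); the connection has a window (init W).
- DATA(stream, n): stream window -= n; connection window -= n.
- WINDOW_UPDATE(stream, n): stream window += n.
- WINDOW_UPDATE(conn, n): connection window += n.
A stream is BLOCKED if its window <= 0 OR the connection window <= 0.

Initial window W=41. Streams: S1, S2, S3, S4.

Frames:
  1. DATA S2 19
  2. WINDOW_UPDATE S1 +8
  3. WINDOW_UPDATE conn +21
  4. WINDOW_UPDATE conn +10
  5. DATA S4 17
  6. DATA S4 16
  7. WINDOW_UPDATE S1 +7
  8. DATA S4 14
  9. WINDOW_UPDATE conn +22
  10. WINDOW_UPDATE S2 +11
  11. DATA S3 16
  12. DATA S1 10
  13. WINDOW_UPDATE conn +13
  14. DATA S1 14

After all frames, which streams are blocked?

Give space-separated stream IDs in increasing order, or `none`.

Op 1: conn=22 S1=41 S2=22 S3=41 S4=41 blocked=[]
Op 2: conn=22 S1=49 S2=22 S3=41 S4=41 blocked=[]
Op 3: conn=43 S1=49 S2=22 S3=41 S4=41 blocked=[]
Op 4: conn=53 S1=49 S2=22 S3=41 S4=41 blocked=[]
Op 5: conn=36 S1=49 S2=22 S3=41 S4=24 blocked=[]
Op 6: conn=20 S1=49 S2=22 S3=41 S4=8 blocked=[]
Op 7: conn=20 S1=56 S2=22 S3=41 S4=8 blocked=[]
Op 8: conn=6 S1=56 S2=22 S3=41 S4=-6 blocked=[4]
Op 9: conn=28 S1=56 S2=22 S3=41 S4=-6 blocked=[4]
Op 10: conn=28 S1=56 S2=33 S3=41 S4=-6 blocked=[4]
Op 11: conn=12 S1=56 S2=33 S3=25 S4=-6 blocked=[4]
Op 12: conn=2 S1=46 S2=33 S3=25 S4=-6 blocked=[4]
Op 13: conn=15 S1=46 S2=33 S3=25 S4=-6 blocked=[4]
Op 14: conn=1 S1=32 S2=33 S3=25 S4=-6 blocked=[4]

Answer: S4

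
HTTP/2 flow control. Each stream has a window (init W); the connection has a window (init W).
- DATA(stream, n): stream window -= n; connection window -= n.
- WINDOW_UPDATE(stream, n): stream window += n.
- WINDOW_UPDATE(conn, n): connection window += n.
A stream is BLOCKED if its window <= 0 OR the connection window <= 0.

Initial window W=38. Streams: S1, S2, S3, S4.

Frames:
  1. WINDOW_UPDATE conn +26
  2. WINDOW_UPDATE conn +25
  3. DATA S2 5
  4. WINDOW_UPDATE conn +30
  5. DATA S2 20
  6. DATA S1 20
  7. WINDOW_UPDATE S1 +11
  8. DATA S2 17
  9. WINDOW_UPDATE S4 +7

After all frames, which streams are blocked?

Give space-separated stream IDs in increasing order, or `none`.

Answer: S2

Derivation:
Op 1: conn=64 S1=38 S2=38 S3=38 S4=38 blocked=[]
Op 2: conn=89 S1=38 S2=38 S3=38 S4=38 blocked=[]
Op 3: conn=84 S1=38 S2=33 S3=38 S4=38 blocked=[]
Op 4: conn=114 S1=38 S2=33 S3=38 S4=38 blocked=[]
Op 5: conn=94 S1=38 S2=13 S3=38 S4=38 blocked=[]
Op 6: conn=74 S1=18 S2=13 S3=38 S4=38 blocked=[]
Op 7: conn=74 S1=29 S2=13 S3=38 S4=38 blocked=[]
Op 8: conn=57 S1=29 S2=-4 S3=38 S4=38 blocked=[2]
Op 9: conn=57 S1=29 S2=-4 S3=38 S4=45 blocked=[2]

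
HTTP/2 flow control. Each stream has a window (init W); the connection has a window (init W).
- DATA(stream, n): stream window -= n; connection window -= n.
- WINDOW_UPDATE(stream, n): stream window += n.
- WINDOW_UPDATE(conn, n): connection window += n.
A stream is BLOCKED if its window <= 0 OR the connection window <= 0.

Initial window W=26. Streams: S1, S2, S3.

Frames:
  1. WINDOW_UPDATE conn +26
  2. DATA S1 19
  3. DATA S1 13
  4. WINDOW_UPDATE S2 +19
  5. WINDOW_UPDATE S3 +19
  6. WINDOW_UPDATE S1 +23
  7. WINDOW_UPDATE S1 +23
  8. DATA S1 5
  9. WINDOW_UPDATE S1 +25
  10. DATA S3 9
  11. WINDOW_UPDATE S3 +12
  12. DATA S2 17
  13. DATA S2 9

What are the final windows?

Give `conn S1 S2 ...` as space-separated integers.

Answer: -20 60 19 48

Derivation:
Op 1: conn=52 S1=26 S2=26 S3=26 blocked=[]
Op 2: conn=33 S1=7 S2=26 S3=26 blocked=[]
Op 3: conn=20 S1=-6 S2=26 S3=26 blocked=[1]
Op 4: conn=20 S1=-6 S2=45 S3=26 blocked=[1]
Op 5: conn=20 S1=-6 S2=45 S3=45 blocked=[1]
Op 6: conn=20 S1=17 S2=45 S3=45 blocked=[]
Op 7: conn=20 S1=40 S2=45 S3=45 blocked=[]
Op 8: conn=15 S1=35 S2=45 S3=45 blocked=[]
Op 9: conn=15 S1=60 S2=45 S3=45 blocked=[]
Op 10: conn=6 S1=60 S2=45 S3=36 blocked=[]
Op 11: conn=6 S1=60 S2=45 S3=48 blocked=[]
Op 12: conn=-11 S1=60 S2=28 S3=48 blocked=[1, 2, 3]
Op 13: conn=-20 S1=60 S2=19 S3=48 blocked=[1, 2, 3]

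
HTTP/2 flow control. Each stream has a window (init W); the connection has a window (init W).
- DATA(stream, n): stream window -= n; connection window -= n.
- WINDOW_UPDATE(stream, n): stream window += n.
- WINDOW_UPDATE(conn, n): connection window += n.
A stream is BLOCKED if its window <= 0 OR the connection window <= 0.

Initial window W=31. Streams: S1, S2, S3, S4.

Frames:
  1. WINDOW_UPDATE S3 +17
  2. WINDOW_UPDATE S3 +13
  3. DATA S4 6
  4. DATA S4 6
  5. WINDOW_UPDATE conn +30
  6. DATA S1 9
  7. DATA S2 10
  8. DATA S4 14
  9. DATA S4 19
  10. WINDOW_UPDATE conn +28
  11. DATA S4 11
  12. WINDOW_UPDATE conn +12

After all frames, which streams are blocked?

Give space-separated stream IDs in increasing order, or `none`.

Op 1: conn=31 S1=31 S2=31 S3=48 S4=31 blocked=[]
Op 2: conn=31 S1=31 S2=31 S3=61 S4=31 blocked=[]
Op 3: conn=25 S1=31 S2=31 S3=61 S4=25 blocked=[]
Op 4: conn=19 S1=31 S2=31 S3=61 S4=19 blocked=[]
Op 5: conn=49 S1=31 S2=31 S3=61 S4=19 blocked=[]
Op 6: conn=40 S1=22 S2=31 S3=61 S4=19 blocked=[]
Op 7: conn=30 S1=22 S2=21 S3=61 S4=19 blocked=[]
Op 8: conn=16 S1=22 S2=21 S3=61 S4=5 blocked=[]
Op 9: conn=-3 S1=22 S2=21 S3=61 S4=-14 blocked=[1, 2, 3, 4]
Op 10: conn=25 S1=22 S2=21 S3=61 S4=-14 blocked=[4]
Op 11: conn=14 S1=22 S2=21 S3=61 S4=-25 blocked=[4]
Op 12: conn=26 S1=22 S2=21 S3=61 S4=-25 blocked=[4]

Answer: S4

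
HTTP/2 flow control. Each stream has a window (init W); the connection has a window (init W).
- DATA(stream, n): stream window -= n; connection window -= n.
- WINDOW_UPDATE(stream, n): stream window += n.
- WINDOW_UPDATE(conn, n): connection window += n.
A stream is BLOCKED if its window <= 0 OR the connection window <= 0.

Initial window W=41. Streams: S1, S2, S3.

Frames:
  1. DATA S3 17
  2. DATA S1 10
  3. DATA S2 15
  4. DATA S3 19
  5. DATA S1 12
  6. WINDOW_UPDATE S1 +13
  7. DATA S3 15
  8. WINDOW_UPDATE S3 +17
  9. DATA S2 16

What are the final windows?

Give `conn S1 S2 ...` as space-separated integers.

Answer: -63 32 10 7

Derivation:
Op 1: conn=24 S1=41 S2=41 S3=24 blocked=[]
Op 2: conn=14 S1=31 S2=41 S3=24 blocked=[]
Op 3: conn=-1 S1=31 S2=26 S3=24 blocked=[1, 2, 3]
Op 4: conn=-20 S1=31 S2=26 S3=5 blocked=[1, 2, 3]
Op 5: conn=-32 S1=19 S2=26 S3=5 blocked=[1, 2, 3]
Op 6: conn=-32 S1=32 S2=26 S3=5 blocked=[1, 2, 3]
Op 7: conn=-47 S1=32 S2=26 S3=-10 blocked=[1, 2, 3]
Op 8: conn=-47 S1=32 S2=26 S3=7 blocked=[1, 2, 3]
Op 9: conn=-63 S1=32 S2=10 S3=7 blocked=[1, 2, 3]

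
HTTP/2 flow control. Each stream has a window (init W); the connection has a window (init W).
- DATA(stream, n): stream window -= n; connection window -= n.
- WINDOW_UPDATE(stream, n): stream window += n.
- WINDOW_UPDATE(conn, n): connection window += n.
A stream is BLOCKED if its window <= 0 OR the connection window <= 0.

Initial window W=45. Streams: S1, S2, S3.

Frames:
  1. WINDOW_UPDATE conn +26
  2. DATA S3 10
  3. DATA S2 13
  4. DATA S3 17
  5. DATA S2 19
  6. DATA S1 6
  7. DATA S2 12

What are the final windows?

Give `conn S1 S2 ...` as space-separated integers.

Op 1: conn=71 S1=45 S2=45 S3=45 blocked=[]
Op 2: conn=61 S1=45 S2=45 S3=35 blocked=[]
Op 3: conn=48 S1=45 S2=32 S3=35 blocked=[]
Op 4: conn=31 S1=45 S2=32 S3=18 blocked=[]
Op 5: conn=12 S1=45 S2=13 S3=18 blocked=[]
Op 6: conn=6 S1=39 S2=13 S3=18 blocked=[]
Op 7: conn=-6 S1=39 S2=1 S3=18 blocked=[1, 2, 3]

Answer: -6 39 1 18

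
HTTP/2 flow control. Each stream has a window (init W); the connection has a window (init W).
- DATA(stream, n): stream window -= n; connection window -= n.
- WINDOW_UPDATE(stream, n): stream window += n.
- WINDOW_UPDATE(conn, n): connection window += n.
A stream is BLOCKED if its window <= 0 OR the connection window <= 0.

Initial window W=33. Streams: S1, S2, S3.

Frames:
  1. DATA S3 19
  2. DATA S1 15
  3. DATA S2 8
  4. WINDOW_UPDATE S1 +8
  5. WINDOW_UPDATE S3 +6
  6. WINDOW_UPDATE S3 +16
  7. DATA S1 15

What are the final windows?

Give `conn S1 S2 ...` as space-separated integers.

Op 1: conn=14 S1=33 S2=33 S3=14 blocked=[]
Op 2: conn=-1 S1=18 S2=33 S3=14 blocked=[1, 2, 3]
Op 3: conn=-9 S1=18 S2=25 S3=14 blocked=[1, 2, 3]
Op 4: conn=-9 S1=26 S2=25 S3=14 blocked=[1, 2, 3]
Op 5: conn=-9 S1=26 S2=25 S3=20 blocked=[1, 2, 3]
Op 6: conn=-9 S1=26 S2=25 S3=36 blocked=[1, 2, 3]
Op 7: conn=-24 S1=11 S2=25 S3=36 blocked=[1, 2, 3]

Answer: -24 11 25 36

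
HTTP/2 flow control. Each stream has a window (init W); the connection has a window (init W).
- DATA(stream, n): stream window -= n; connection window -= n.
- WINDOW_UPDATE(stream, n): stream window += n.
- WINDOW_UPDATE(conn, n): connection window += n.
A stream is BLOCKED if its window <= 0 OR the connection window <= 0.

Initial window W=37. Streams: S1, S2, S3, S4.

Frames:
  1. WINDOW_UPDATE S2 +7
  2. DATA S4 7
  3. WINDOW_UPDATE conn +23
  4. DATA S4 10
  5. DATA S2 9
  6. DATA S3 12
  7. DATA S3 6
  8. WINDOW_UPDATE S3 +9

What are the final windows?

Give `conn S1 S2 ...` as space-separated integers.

Op 1: conn=37 S1=37 S2=44 S3=37 S4=37 blocked=[]
Op 2: conn=30 S1=37 S2=44 S3=37 S4=30 blocked=[]
Op 3: conn=53 S1=37 S2=44 S3=37 S4=30 blocked=[]
Op 4: conn=43 S1=37 S2=44 S3=37 S4=20 blocked=[]
Op 5: conn=34 S1=37 S2=35 S3=37 S4=20 blocked=[]
Op 6: conn=22 S1=37 S2=35 S3=25 S4=20 blocked=[]
Op 7: conn=16 S1=37 S2=35 S3=19 S4=20 blocked=[]
Op 8: conn=16 S1=37 S2=35 S3=28 S4=20 blocked=[]

Answer: 16 37 35 28 20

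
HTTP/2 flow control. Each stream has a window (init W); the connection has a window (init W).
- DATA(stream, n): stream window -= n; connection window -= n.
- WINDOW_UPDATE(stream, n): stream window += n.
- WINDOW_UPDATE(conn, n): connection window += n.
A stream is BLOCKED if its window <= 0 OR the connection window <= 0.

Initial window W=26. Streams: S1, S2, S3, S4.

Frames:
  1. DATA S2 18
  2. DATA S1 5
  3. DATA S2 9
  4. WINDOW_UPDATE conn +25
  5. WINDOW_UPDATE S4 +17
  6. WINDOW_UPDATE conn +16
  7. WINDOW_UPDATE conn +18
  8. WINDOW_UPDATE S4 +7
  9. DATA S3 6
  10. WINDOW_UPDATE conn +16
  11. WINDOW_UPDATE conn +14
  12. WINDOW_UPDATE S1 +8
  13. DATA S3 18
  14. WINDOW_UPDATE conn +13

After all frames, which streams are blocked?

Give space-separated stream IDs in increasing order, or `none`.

Answer: S2

Derivation:
Op 1: conn=8 S1=26 S2=8 S3=26 S4=26 blocked=[]
Op 2: conn=3 S1=21 S2=8 S3=26 S4=26 blocked=[]
Op 3: conn=-6 S1=21 S2=-1 S3=26 S4=26 blocked=[1, 2, 3, 4]
Op 4: conn=19 S1=21 S2=-1 S3=26 S4=26 blocked=[2]
Op 5: conn=19 S1=21 S2=-1 S3=26 S4=43 blocked=[2]
Op 6: conn=35 S1=21 S2=-1 S3=26 S4=43 blocked=[2]
Op 7: conn=53 S1=21 S2=-1 S3=26 S4=43 blocked=[2]
Op 8: conn=53 S1=21 S2=-1 S3=26 S4=50 blocked=[2]
Op 9: conn=47 S1=21 S2=-1 S3=20 S4=50 blocked=[2]
Op 10: conn=63 S1=21 S2=-1 S3=20 S4=50 blocked=[2]
Op 11: conn=77 S1=21 S2=-1 S3=20 S4=50 blocked=[2]
Op 12: conn=77 S1=29 S2=-1 S3=20 S4=50 blocked=[2]
Op 13: conn=59 S1=29 S2=-1 S3=2 S4=50 blocked=[2]
Op 14: conn=72 S1=29 S2=-1 S3=2 S4=50 blocked=[2]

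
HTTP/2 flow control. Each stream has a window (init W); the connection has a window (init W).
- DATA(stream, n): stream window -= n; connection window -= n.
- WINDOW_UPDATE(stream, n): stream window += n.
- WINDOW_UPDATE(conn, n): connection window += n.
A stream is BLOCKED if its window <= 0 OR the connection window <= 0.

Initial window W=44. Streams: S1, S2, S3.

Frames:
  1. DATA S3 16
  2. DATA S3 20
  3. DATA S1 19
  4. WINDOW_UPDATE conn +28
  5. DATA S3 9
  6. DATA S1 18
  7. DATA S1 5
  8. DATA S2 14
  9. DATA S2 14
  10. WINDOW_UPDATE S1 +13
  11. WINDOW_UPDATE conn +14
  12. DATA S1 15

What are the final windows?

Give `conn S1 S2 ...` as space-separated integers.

Answer: -44 0 16 -1

Derivation:
Op 1: conn=28 S1=44 S2=44 S3=28 blocked=[]
Op 2: conn=8 S1=44 S2=44 S3=8 blocked=[]
Op 3: conn=-11 S1=25 S2=44 S3=8 blocked=[1, 2, 3]
Op 4: conn=17 S1=25 S2=44 S3=8 blocked=[]
Op 5: conn=8 S1=25 S2=44 S3=-1 blocked=[3]
Op 6: conn=-10 S1=7 S2=44 S3=-1 blocked=[1, 2, 3]
Op 7: conn=-15 S1=2 S2=44 S3=-1 blocked=[1, 2, 3]
Op 8: conn=-29 S1=2 S2=30 S3=-1 blocked=[1, 2, 3]
Op 9: conn=-43 S1=2 S2=16 S3=-1 blocked=[1, 2, 3]
Op 10: conn=-43 S1=15 S2=16 S3=-1 blocked=[1, 2, 3]
Op 11: conn=-29 S1=15 S2=16 S3=-1 blocked=[1, 2, 3]
Op 12: conn=-44 S1=0 S2=16 S3=-1 blocked=[1, 2, 3]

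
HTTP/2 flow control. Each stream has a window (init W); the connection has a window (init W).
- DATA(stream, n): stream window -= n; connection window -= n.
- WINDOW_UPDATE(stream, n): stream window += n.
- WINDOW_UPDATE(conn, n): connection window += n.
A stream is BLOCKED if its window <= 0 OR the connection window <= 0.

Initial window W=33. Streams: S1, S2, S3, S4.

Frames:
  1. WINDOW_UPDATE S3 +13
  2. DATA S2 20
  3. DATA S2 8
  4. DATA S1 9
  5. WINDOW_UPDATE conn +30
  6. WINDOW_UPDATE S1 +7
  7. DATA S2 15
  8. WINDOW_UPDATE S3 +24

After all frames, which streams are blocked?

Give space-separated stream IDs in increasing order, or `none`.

Op 1: conn=33 S1=33 S2=33 S3=46 S4=33 blocked=[]
Op 2: conn=13 S1=33 S2=13 S3=46 S4=33 blocked=[]
Op 3: conn=5 S1=33 S2=5 S3=46 S4=33 blocked=[]
Op 4: conn=-4 S1=24 S2=5 S3=46 S4=33 blocked=[1, 2, 3, 4]
Op 5: conn=26 S1=24 S2=5 S3=46 S4=33 blocked=[]
Op 6: conn=26 S1=31 S2=5 S3=46 S4=33 blocked=[]
Op 7: conn=11 S1=31 S2=-10 S3=46 S4=33 blocked=[2]
Op 8: conn=11 S1=31 S2=-10 S3=70 S4=33 blocked=[2]

Answer: S2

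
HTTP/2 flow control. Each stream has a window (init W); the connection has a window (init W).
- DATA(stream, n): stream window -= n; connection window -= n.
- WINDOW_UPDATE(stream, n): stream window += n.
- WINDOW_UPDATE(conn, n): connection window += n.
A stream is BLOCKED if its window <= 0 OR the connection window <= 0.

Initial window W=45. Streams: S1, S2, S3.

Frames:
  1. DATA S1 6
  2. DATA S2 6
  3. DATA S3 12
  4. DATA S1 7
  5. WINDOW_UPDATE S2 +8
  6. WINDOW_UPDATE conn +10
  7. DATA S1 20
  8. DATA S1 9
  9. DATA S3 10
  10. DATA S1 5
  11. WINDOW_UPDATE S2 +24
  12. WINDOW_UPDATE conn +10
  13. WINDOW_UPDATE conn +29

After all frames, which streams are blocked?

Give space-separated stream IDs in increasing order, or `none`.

Answer: S1

Derivation:
Op 1: conn=39 S1=39 S2=45 S3=45 blocked=[]
Op 2: conn=33 S1=39 S2=39 S3=45 blocked=[]
Op 3: conn=21 S1=39 S2=39 S3=33 blocked=[]
Op 4: conn=14 S1=32 S2=39 S3=33 blocked=[]
Op 5: conn=14 S1=32 S2=47 S3=33 blocked=[]
Op 6: conn=24 S1=32 S2=47 S3=33 blocked=[]
Op 7: conn=4 S1=12 S2=47 S3=33 blocked=[]
Op 8: conn=-5 S1=3 S2=47 S3=33 blocked=[1, 2, 3]
Op 9: conn=-15 S1=3 S2=47 S3=23 blocked=[1, 2, 3]
Op 10: conn=-20 S1=-2 S2=47 S3=23 blocked=[1, 2, 3]
Op 11: conn=-20 S1=-2 S2=71 S3=23 blocked=[1, 2, 3]
Op 12: conn=-10 S1=-2 S2=71 S3=23 blocked=[1, 2, 3]
Op 13: conn=19 S1=-2 S2=71 S3=23 blocked=[1]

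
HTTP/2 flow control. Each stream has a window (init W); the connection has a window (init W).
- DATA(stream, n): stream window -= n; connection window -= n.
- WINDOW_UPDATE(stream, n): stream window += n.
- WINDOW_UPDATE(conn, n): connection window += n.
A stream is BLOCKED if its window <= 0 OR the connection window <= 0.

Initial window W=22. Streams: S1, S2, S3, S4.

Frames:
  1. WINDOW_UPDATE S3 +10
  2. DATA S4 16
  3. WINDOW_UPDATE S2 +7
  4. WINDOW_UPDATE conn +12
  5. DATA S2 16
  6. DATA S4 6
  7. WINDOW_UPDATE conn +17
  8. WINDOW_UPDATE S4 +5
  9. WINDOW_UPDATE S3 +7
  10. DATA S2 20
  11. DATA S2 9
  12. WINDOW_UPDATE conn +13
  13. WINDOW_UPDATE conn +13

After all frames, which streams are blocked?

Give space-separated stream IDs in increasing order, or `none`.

Answer: S2

Derivation:
Op 1: conn=22 S1=22 S2=22 S3=32 S4=22 blocked=[]
Op 2: conn=6 S1=22 S2=22 S3=32 S4=6 blocked=[]
Op 3: conn=6 S1=22 S2=29 S3=32 S4=6 blocked=[]
Op 4: conn=18 S1=22 S2=29 S3=32 S4=6 blocked=[]
Op 5: conn=2 S1=22 S2=13 S3=32 S4=6 blocked=[]
Op 6: conn=-4 S1=22 S2=13 S3=32 S4=0 blocked=[1, 2, 3, 4]
Op 7: conn=13 S1=22 S2=13 S3=32 S4=0 blocked=[4]
Op 8: conn=13 S1=22 S2=13 S3=32 S4=5 blocked=[]
Op 9: conn=13 S1=22 S2=13 S3=39 S4=5 blocked=[]
Op 10: conn=-7 S1=22 S2=-7 S3=39 S4=5 blocked=[1, 2, 3, 4]
Op 11: conn=-16 S1=22 S2=-16 S3=39 S4=5 blocked=[1, 2, 3, 4]
Op 12: conn=-3 S1=22 S2=-16 S3=39 S4=5 blocked=[1, 2, 3, 4]
Op 13: conn=10 S1=22 S2=-16 S3=39 S4=5 blocked=[2]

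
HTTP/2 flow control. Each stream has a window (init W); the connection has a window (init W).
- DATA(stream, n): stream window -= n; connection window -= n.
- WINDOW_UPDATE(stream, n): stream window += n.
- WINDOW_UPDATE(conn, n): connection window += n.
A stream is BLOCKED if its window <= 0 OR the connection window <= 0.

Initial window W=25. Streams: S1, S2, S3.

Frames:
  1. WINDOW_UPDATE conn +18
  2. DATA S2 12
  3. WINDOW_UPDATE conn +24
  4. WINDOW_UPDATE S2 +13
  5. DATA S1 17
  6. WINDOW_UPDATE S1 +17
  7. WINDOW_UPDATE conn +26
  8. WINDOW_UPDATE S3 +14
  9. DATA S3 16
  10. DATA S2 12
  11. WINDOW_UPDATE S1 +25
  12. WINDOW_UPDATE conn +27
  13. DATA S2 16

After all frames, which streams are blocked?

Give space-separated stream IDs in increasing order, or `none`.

Op 1: conn=43 S1=25 S2=25 S3=25 blocked=[]
Op 2: conn=31 S1=25 S2=13 S3=25 blocked=[]
Op 3: conn=55 S1=25 S2=13 S3=25 blocked=[]
Op 4: conn=55 S1=25 S2=26 S3=25 blocked=[]
Op 5: conn=38 S1=8 S2=26 S3=25 blocked=[]
Op 6: conn=38 S1=25 S2=26 S3=25 blocked=[]
Op 7: conn=64 S1=25 S2=26 S3=25 blocked=[]
Op 8: conn=64 S1=25 S2=26 S3=39 blocked=[]
Op 9: conn=48 S1=25 S2=26 S3=23 blocked=[]
Op 10: conn=36 S1=25 S2=14 S3=23 blocked=[]
Op 11: conn=36 S1=50 S2=14 S3=23 blocked=[]
Op 12: conn=63 S1=50 S2=14 S3=23 blocked=[]
Op 13: conn=47 S1=50 S2=-2 S3=23 blocked=[2]

Answer: S2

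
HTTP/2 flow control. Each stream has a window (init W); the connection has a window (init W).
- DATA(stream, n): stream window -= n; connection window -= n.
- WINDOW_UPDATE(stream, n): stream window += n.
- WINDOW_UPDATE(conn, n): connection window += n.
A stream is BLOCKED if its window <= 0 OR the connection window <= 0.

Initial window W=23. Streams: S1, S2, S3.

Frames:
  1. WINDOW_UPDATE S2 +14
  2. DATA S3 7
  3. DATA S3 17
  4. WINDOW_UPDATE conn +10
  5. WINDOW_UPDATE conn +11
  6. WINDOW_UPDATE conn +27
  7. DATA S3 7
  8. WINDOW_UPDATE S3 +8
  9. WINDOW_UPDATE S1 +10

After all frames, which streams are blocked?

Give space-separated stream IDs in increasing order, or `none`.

Answer: S3

Derivation:
Op 1: conn=23 S1=23 S2=37 S3=23 blocked=[]
Op 2: conn=16 S1=23 S2=37 S3=16 blocked=[]
Op 3: conn=-1 S1=23 S2=37 S3=-1 blocked=[1, 2, 3]
Op 4: conn=9 S1=23 S2=37 S3=-1 blocked=[3]
Op 5: conn=20 S1=23 S2=37 S3=-1 blocked=[3]
Op 6: conn=47 S1=23 S2=37 S3=-1 blocked=[3]
Op 7: conn=40 S1=23 S2=37 S3=-8 blocked=[3]
Op 8: conn=40 S1=23 S2=37 S3=0 blocked=[3]
Op 9: conn=40 S1=33 S2=37 S3=0 blocked=[3]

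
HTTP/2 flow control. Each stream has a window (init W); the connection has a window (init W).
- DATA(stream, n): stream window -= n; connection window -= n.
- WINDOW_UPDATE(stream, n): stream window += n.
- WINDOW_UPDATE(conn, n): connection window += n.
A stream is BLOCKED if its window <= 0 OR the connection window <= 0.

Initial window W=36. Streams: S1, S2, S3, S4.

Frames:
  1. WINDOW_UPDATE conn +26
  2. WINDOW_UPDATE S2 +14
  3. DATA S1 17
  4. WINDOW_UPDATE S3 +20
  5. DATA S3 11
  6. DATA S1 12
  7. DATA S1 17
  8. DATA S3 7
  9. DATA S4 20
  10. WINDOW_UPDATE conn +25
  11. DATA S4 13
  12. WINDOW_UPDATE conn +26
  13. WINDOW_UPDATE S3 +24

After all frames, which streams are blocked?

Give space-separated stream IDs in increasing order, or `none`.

Op 1: conn=62 S1=36 S2=36 S3=36 S4=36 blocked=[]
Op 2: conn=62 S1=36 S2=50 S3=36 S4=36 blocked=[]
Op 3: conn=45 S1=19 S2=50 S3=36 S4=36 blocked=[]
Op 4: conn=45 S1=19 S2=50 S3=56 S4=36 blocked=[]
Op 5: conn=34 S1=19 S2=50 S3=45 S4=36 blocked=[]
Op 6: conn=22 S1=7 S2=50 S3=45 S4=36 blocked=[]
Op 7: conn=5 S1=-10 S2=50 S3=45 S4=36 blocked=[1]
Op 8: conn=-2 S1=-10 S2=50 S3=38 S4=36 blocked=[1, 2, 3, 4]
Op 9: conn=-22 S1=-10 S2=50 S3=38 S4=16 blocked=[1, 2, 3, 4]
Op 10: conn=3 S1=-10 S2=50 S3=38 S4=16 blocked=[1]
Op 11: conn=-10 S1=-10 S2=50 S3=38 S4=3 blocked=[1, 2, 3, 4]
Op 12: conn=16 S1=-10 S2=50 S3=38 S4=3 blocked=[1]
Op 13: conn=16 S1=-10 S2=50 S3=62 S4=3 blocked=[1]

Answer: S1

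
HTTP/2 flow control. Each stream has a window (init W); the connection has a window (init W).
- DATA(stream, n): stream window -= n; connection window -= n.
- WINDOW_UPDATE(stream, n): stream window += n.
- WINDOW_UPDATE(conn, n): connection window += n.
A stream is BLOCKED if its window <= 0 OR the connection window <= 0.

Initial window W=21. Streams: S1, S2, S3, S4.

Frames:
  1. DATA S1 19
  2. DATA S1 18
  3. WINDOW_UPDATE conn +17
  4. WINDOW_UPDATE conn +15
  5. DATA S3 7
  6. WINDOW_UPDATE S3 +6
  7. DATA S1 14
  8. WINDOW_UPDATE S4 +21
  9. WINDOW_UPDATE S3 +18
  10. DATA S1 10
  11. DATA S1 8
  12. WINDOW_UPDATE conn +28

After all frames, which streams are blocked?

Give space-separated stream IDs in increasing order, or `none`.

Op 1: conn=2 S1=2 S2=21 S3=21 S4=21 blocked=[]
Op 2: conn=-16 S1=-16 S2=21 S3=21 S4=21 blocked=[1, 2, 3, 4]
Op 3: conn=1 S1=-16 S2=21 S3=21 S4=21 blocked=[1]
Op 4: conn=16 S1=-16 S2=21 S3=21 S4=21 blocked=[1]
Op 5: conn=9 S1=-16 S2=21 S3=14 S4=21 blocked=[1]
Op 6: conn=9 S1=-16 S2=21 S3=20 S4=21 blocked=[1]
Op 7: conn=-5 S1=-30 S2=21 S3=20 S4=21 blocked=[1, 2, 3, 4]
Op 8: conn=-5 S1=-30 S2=21 S3=20 S4=42 blocked=[1, 2, 3, 4]
Op 9: conn=-5 S1=-30 S2=21 S3=38 S4=42 blocked=[1, 2, 3, 4]
Op 10: conn=-15 S1=-40 S2=21 S3=38 S4=42 blocked=[1, 2, 3, 4]
Op 11: conn=-23 S1=-48 S2=21 S3=38 S4=42 blocked=[1, 2, 3, 4]
Op 12: conn=5 S1=-48 S2=21 S3=38 S4=42 blocked=[1]

Answer: S1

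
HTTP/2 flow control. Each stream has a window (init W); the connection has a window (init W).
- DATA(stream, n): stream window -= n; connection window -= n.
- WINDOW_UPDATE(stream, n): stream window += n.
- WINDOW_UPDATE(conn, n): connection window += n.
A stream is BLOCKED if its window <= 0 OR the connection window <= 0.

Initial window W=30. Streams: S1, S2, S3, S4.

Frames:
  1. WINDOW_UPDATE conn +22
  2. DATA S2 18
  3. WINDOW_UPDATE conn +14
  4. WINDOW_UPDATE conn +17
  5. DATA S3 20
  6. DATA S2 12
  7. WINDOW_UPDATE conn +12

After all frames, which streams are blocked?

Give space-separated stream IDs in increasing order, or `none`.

Op 1: conn=52 S1=30 S2=30 S3=30 S4=30 blocked=[]
Op 2: conn=34 S1=30 S2=12 S3=30 S4=30 blocked=[]
Op 3: conn=48 S1=30 S2=12 S3=30 S4=30 blocked=[]
Op 4: conn=65 S1=30 S2=12 S3=30 S4=30 blocked=[]
Op 5: conn=45 S1=30 S2=12 S3=10 S4=30 blocked=[]
Op 6: conn=33 S1=30 S2=0 S3=10 S4=30 blocked=[2]
Op 7: conn=45 S1=30 S2=0 S3=10 S4=30 blocked=[2]

Answer: S2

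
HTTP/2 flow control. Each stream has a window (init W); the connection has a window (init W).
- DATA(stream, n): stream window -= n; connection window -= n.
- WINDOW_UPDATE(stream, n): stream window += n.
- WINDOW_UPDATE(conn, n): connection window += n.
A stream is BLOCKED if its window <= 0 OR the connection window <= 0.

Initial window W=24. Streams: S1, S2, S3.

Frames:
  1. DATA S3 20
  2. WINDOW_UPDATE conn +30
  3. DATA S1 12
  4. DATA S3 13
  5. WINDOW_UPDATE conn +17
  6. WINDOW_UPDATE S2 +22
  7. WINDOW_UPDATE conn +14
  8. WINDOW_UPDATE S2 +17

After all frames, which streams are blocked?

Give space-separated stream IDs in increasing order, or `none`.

Op 1: conn=4 S1=24 S2=24 S3=4 blocked=[]
Op 2: conn=34 S1=24 S2=24 S3=4 blocked=[]
Op 3: conn=22 S1=12 S2=24 S3=4 blocked=[]
Op 4: conn=9 S1=12 S2=24 S3=-9 blocked=[3]
Op 5: conn=26 S1=12 S2=24 S3=-9 blocked=[3]
Op 6: conn=26 S1=12 S2=46 S3=-9 blocked=[3]
Op 7: conn=40 S1=12 S2=46 S3=-9 blocked=[3]
Op 8: conn=40 S1=12 S2=63 S3=-9 blocked=[3]

Answer: S3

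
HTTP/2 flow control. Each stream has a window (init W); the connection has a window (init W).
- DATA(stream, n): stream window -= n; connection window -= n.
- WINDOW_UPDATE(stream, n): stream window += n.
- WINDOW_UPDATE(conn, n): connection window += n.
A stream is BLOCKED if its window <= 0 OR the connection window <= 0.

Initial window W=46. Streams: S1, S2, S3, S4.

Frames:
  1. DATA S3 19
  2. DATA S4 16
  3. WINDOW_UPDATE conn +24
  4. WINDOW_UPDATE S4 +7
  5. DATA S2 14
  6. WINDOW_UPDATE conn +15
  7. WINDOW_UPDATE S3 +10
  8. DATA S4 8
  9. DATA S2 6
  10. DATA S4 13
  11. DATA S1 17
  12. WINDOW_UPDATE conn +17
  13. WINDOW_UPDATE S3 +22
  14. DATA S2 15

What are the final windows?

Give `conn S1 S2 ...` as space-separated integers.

Answer: -6 29 11 59 16

Derivation:
Op 1: conn=27 S1=46 S2=46 S3=27 S4=46 blocked=[]
Op 2: conn=11 S1=46 S2=46 S3=27 S4=30 blocked=[]
Op 3: conn=35 S1=46 S2=46 S3=27 S4=30 blocked=[]
Op 4: conn=35 S1=46 S2=46 S3=27 S4=37 blocked=[]
Op 5: conn=21 S1=46 S2=32 S3=27 S4=37 blocked=[]
Op 6: conn=36 S1=46 S2=32 S3=27 S4=37 blocked=[]
Op 7: conn=36 S1=46 S2=32 S3=37 S4=37 blocked=[]
Op 8: conn=28 S1=46 S2=32 S3=37 S4=29 blocked=[]
Op 9: conn=22 S1=46 S2=26 S3=37 S4=29 blocked=[]
Op 10: conn=9 S1=46 S2=26 S3=37 S4=16 blocked=[]
Op 11: conn=-8 S1=29 S2=26 S3=37 S4=16 blocked=[1, 2, 3, 4]
Op 12: conn=9 S1=29 S2=26 S3=37 S4=16 blocked=[]
Op 13: conn=9 S1=29 S2=26 S3=59 S4=16 blocked=[]
Op 14: conn=-6 S1=29 S2=11 S3=59 S4=16 blocked=[1, 2, 3, 4]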